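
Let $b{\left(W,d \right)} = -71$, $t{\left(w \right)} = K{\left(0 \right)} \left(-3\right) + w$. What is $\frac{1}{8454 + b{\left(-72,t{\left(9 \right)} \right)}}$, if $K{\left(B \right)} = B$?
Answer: $\frac{1}{8383} \approx 0.00011929$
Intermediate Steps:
$t{\left(w \right)} = w$ ($t{\left(w \right)} = 0 \left(-3\right) + w = 0 + w = w$)
$\frac{1}{8454 + b{\left(-72,t{\left(9 \right)} \right)}} = \frac{1}{8454 - 71} = \frac{1}{8383}$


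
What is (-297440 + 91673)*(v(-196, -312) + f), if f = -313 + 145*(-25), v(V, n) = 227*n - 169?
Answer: 15418327077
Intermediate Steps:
v(V, n) = -169 + 227*n
f = -3938 (f = -313 - 3625 = -3938)
(-297440 + 91673)*(v(-196, -312) + f) = (-297440 + 91673)*((-169 + 227*(-312)) - 3938) = -205767*((-169 - 70824) - 3938) = -205767*(-70993 - 3938) = -205767*(-74931) = 15418327077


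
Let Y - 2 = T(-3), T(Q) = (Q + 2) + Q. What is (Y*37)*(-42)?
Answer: 3108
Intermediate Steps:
T(Q) = 2 + 2*Q (T(Q) = (2 + Q) + Q = 2 + 2*Q)
Y = -2 (Y = 2 + (2 + 2*(-3)) = 2 + (2 - 6) = 2 - 4 = -2)
(Y*37)*(-42) = -2*37*(-42) = -74*(-42) = 3108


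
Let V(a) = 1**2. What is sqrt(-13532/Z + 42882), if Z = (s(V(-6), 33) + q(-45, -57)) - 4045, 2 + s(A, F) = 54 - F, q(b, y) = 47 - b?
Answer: 2*sqrt(41481895805)/1967 ≈ 207.09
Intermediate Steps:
V(a) = 1
s(A, F) = 52 - F (s(A, F) = -2 + (54 - F) = 52 - F)
Z = -3934 (Z = ((52 - 1*33) + (47 - 1*(-45))) - 4045 = ((52 - 33) + (47 + 45)) - 4045 = (19 + 92) - 4045 = 111 - 4045 = -3934)
sqrt(-13532/Z + 42882) = sqrt(-13532/(-3934) + 42882) = sqrt(-13532*(-1/3934) + 42882) = sqrt(6766/1967 + 42882) = sqrt(84355660/1967) = 2*sqrt(41481895805)/1967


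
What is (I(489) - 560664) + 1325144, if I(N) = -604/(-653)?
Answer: 499206044/653 ≈ 7.6448e+5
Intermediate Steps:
I(N) = 604/653 (I(N) = -604*(-1/653) = 604/653)
(I(489) - 560664) + 1325144 = (604/653 - 560664) + 1325144 = -366112988/653 + 1325144 = 499206044/653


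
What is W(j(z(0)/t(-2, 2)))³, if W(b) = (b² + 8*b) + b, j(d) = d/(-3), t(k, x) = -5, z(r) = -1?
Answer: -2406104/11390625 ≈ -0.21124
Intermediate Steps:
j(d) = -d/3 (j(d) = d*(-⅓) = -d/3)
W(b) = b² + 9*b
W(j(z(0)/t(-2, 2)))³ = ((-(-1)/(3*(-5)))*(9 - (-1)/(3*(-5))))³ = ((-(-1)*(-1)/(3*5))*(9 - (-1)*(-1)/(3*5)))³ = ((-⅓*⅕)*(9 - ⅓*⅕))³ = (-(9 - 1/15)/15)³ = (-1/15*134/15)³ = (-134/225)³ = -2406104/11390625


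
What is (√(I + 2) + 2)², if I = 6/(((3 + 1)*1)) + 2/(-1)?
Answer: (4 + √6)²/4 ≈ 10.399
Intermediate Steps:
I = -½ (I = 6/((4*1)) + 2*(-1) = 6/4 - 2 = 6*(¼) - 2 = 3/2 - 2 = -½ ≈ -0.50000)
(√(I + 2) + 2)² = (√(-½ + 2) + 2)² = (√(3/2) + 2)² = (√6/2 + 2)² = (2 + √6/2)²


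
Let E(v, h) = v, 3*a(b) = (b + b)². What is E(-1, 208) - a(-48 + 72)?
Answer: -769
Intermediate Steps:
a(b) = 4*b²/3 (a(b) = (b + b)²/3 = (2*b)²/3 = (4*b²)/3 = 4*b²/3)
E(-1, 208) - a(-48 + 72) = -1 - 4*(-48 + 72)²/3 = -1 - 4*24²/3 = -1 - 4*576/3 = -1 - 1*768 = -1 - 768 = -769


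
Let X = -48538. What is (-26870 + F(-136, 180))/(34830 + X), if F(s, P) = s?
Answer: 13503/6854 ≈ 1.9701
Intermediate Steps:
(-26870 + F(-136, 180))/(34830 + X) = (-26870 - 136)/(34830 - 48538) = -27006/(-13708) = -27006*(-1/13708) = 13503/6854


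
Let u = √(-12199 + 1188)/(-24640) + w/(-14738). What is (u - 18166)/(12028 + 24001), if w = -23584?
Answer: -133853462/265497701 - I*√91/80704960 ≈ -0.50416 - 1.182e-7*I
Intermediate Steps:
u = 11792/7369 - I*√91/2240 (u = √(-12199 + 1188)/(-24640) - 23584/(-14738) = √(-11011)*(-1/24640) - 23584*(-1/14738) = (11*I*√91)*(-1/24640) + 11792/7369 = -I*√91/2240 + 11792/7369 = 11792/7369 - I*√91/2240 ≈ 1.6002 - 0.0042587*I)
(u - 18166)/(12028 + 24001) = ((11792/7369 - I*√91/2240) - 18166)/(12028 + 24001) = (-133853462/7369 - I*√91/2240)/36029 = (-133853462/7369 - I*√91/2240)*(1/36029) = -133853462/265497701 - I*√91/80704960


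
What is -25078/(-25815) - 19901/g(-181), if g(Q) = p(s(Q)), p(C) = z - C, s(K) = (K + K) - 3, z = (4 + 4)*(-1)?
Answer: -8012563/146285 ≈ -54.774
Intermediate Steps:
z = -8 (z = 8*(-1) = -8)
s(K) = -3 + 2*K (s(K) = 2*K - 3 = -3 + 2*K)
p(C) = -8 - C
g(Q) = -5 - 2*Q (g(Q) = -8 - (-3 + 2*Q) = -8 + (3 - 2*Q) = -5 - 2*Q)
-25078/(-25815) - 19901/g(-181) = -25078/(-25815) - 19901/(-5 - 2*(-181)) = -25078*(-1/25815) - 19901/(-5 + 362) = 25078/25815 - 19901/357 = 25078/25815 - 19901*1/357 = 25078/25815 - 2843/51 = -8012563/146285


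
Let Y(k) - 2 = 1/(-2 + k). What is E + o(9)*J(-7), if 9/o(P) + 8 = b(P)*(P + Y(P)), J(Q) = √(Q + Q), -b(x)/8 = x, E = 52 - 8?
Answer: 44 - 63*I*√14/5672 ≈ 44.0 - 0.041559*I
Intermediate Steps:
E = 44
b(x) = -8*x
Y(k) = 2 + 1/(-2 + k)
J(Q) = √2*√Q (J(Q) = √(2*Q) = √2*√Q)
o(P) = 9/(-8 - 8*P*(P + (-3 + 2*P)/(-2 + P))) (o(P) = 9/(-8 + (-8*P)*(P + (-3 + 2*P)/(-2 + P))) = 9/(-8 - 8*P*(P + (-3 + 2*P)/(-2 + P))))
E + o(9)*J(-7) = 44 + (9*(2 - 1*9)/(8*(-2 + 9³ - 2*9)))*(√2*√(-7)) = 44 + (9*(2 - 9)/(8*(-2 + 729 - 18)))*(√2*(I*√7)) = 44 + ((9/8)*(-7)/709)*(I*√14) = 44 + ((9/8)*(1/709)*(-7))*(I*√14) = 44 - 63*I*√14/5672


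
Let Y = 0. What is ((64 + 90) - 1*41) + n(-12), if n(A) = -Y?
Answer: 113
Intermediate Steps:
n(A) = 0 (n(A) = -1*0 = 0)
((64 + 90) - 1*41) + n(-12) = ((64 + 90) - 1*41) + 0 = (154 - 41) + 0 = 113 + 0 = 113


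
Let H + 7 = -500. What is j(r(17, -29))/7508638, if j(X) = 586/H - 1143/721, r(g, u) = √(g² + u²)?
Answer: -1002007/2744760094986 ≈ -3.6506e-7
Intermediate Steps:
H = -507 (H = -7 - 500 = -507)
j(X) = -1002007/365547 (j(X) = 586/(-507) - 1143/721 = 586*(-1/507) - 1143*1/721 = -586/507 - 1143/721 = -1002007/365547)
j(r(17, -29))/7508638 = -1002007/365547/7508638 = -1002007/365547*1/7508638 = -1002007/2744760094986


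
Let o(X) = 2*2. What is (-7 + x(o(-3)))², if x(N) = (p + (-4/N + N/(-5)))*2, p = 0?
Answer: 2809/25 ≈ 112.36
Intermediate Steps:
o(X) = 4
x(N) = -8/N - 2*N/5 (x(N) = (0 + (-4/N + N/(-5)))*2 = (0 + (-4/N + N*(-⅕)))*2 = (0 + (-4/N - N/5))*2 = (-4/N - N/5)*2 = -8/N - 2*N/5)
(-7 + x(o(-3)))² = (-7 + (-8/4 - ⅖*4))² = (-7 + (-8*¼ - 8/5))² = (-7 + (-2 - 8/5))² = (-7 - 18/5)² = (-53/5)² = 2809/25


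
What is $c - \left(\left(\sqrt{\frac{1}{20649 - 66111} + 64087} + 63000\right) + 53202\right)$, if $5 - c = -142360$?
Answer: $26163 - \frac{7 \sqrt{2703154926534}}{45462} \approx 25910.0$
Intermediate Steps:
$c = 142365$ ($c = 5 - -142360 = 5 + 142360 = 142365$)
$c - \left(\left(\sqrt{\frac{1}{20649 - 66111} + 64087} + 63000\right) + 53202\right) = 142365 - \left(\left(\sqrt{\frac{1}{20649 - 66111} + 64087} + 63000\right) + 53202\right) = 142365 - \left(\left(\sqrt{\frac{1}{-45462} + 64087} + 63000\right) + 53202\right) = 142365 - \left(\left(\sqrt{- \frac{1}{45462} + 64087} + 63000\right) + 53202\right) = 142365 - \left(\left(\sqrt{\frac{2913523193}{45462}} + 63000\right) + 53202\right) = 142365 - \left(\left(\frac{7 \sqrt{2703154926534}}{45462} + 63000\right) + 53202\right) = 142365 - \left(\left(63000 + \frac{7 \sqrt{2703154926534}}{45462}\right) + 53202\right) = 142365 - \left(116202 + \frac{7 \sqrt{2703154926534}}{45462}\right) = 26163 - \frac{7 \sqrt{2703154926534}}{45462}$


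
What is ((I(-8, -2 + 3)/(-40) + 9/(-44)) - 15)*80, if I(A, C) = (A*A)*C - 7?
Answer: -14634/11 ≈ -1330.4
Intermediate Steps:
I(A, C) = -7 + C*A**2 (I(A, C) = A**2*C - 7 = C*A**2 - 7 = -7 + C*A**2)
((I(-8, -2 + 3)/(-40) + 9/(-44)) - 15)*80 = (((-7 + (-2 + 3)*(-8)**2)/(-40) + 9/(-44)) - 15)*80 = (((-7 + 1*64)*(-1/40) + 9*(-1/44)) - 15)*80 = (((-7 + 64)*(-1/40) - 9/44) - 15)*80 = ((57*(-1/40) - 9/44) - 15)*80 = ((-57/40 - 9/44) - 15)*80 = (-717/440 - 15)*80 = -7317/440*80 = -14634/11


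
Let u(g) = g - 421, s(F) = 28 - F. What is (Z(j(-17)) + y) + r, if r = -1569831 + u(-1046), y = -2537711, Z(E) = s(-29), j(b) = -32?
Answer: -4108952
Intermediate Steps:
u(g) = -421 + g
Z(E) = 57 (Z(E) = 28 - 1*(-29) = 28 + 29 = 57)
r = -1571298 (r = -1569831 + (-421 - 1046) = -1569831 - 1467 = -1571298)
(Z(j(-17)) + y) + r = (57 - 2537711) - 1571298 = -2537654 - 1571298 = -4108952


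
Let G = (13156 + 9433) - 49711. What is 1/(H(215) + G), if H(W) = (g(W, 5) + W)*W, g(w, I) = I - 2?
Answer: 1/19748 ≈ 5.0638e-5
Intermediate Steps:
g(w, I) = -2 + I
G = -27122 (G = 22589 - 49711 = -27122)
H(W) = W*(3 + W) (H(W) = ((-2 + 5) + W)*W = (3 + W)*W = W*(3 + W))
1/(H(215) + G) = 1/(215*(3 + 215) - 27122) = 1/(215*218 - 27122) = 1/(46870 - 27122) = 1/19748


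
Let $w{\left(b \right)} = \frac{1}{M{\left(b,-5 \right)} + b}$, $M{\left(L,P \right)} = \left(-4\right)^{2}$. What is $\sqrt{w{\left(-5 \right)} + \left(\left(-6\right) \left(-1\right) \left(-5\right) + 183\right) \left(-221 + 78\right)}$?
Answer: $\frac{2 i \sqrt{661837}}{11} \approx 147.92 i$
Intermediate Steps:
$M{\left(L,P \right)} = 16$
$w{\left(b \right)} = \frac{1}{16 + b}$
$\sqrt{w{\left(-5 \right)} + \left(\left(-6\right) \left(-1\right) \left(-5\right) + 183\right) \left(-221 + 78\right)} = \sqrt{\frac{1}{16 - 5} + \left(\left(-6\right) \left(-1\right) \left(-5\right) + 183\right) \left(-221 + 78\right)} = \sqrt{\frac{1}{11} + \left(6 \left(-5\right) + 183\right) \left(-143\right)} = \sqrt{\frac{1}{11} + \left(-30 + 183\right) \left(-143\right)} = \sqrt{\frac{1}{11} + 153 \left(-143\right)} = \sqrt{\frac{1}{11} - 21879} = \sqrt{- \frac{240668}{11}} = \frac{2 i \sqrt{661837}}{11}$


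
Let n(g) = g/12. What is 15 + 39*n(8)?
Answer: 41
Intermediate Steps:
n(g) = g/12 (n(g) = g*(1/12) = g/12)
15 + 39*n(8) = 15 + 39*((1/12)*8) = 15 + 39*(⅔) = 15 + 26 = 41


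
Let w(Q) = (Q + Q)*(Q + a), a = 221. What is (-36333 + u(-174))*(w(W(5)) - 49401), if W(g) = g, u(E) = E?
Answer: 1720976487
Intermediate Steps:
w(Q) = 2*Q*(221 + Q) (w(Q) = (Q + Q)*(Q + 221) = (2*Q)*(221 + Q) = 2*Q*(221 + Q))
(-36333 + u(-174))*(w(W(5)) - 49401) = (-36333 - 174)*(2*5*(221 + 5) - 49401) = -36507*(2*5*226 - 49401) = -36507*(2260 - 49401) = -36507*(-47141) = 1720976487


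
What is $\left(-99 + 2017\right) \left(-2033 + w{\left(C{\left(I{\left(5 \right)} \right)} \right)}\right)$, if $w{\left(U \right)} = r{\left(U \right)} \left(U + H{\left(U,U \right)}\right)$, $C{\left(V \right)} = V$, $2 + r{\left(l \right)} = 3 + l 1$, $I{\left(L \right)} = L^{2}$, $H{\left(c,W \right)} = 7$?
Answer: $-2303518$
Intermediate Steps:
$r{\left(l \right)} = 1 + l$ ($r{\left(l \right)} = -2 + \left(3 + l 1\right) = -2 + \left(3 + l\right) = 1 + l$)
$w{\left(U \right)} = \left(1 + U\right) \left(7 + U\right)$ ($w{\left(U \right)} = \left(1 + U\right) \left(U + 7\right) = \left(1 + U\right) \left(7 + U\right)$)
$\left(-99 + 2017\right) \left(-2033 + w{\left(C{\left(I{\left(5 \right)} \right)} \right)}\right) = \left(-99 + 2017\right) \left(-2033 + \left(1 + 5^{2}\right) \left(7 + 5^{2}\right)\right) = 1918 \left(-2033 + \left(1 + 25\right) \left(7 + 25\right)\right) = 1918 \left(-2033 + 26 \cdot 32\right) = 1918 \left(-2033 + 832\right) = 1918 \left(-1201\right) = -2303518$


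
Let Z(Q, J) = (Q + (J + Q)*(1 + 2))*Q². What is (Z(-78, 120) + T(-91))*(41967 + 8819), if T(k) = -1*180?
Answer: 14821995672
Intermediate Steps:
T(k) = -180
Z(Q, J) = Q²*(3*J + 4*Q) (Z(Q, J) = (Q + (J + Q)*3)*Q² = (Q + (3*J + 3*Q))*Q² = (3*J + 4*Q)*Q² = Q²*(3*J + 4*Q))
(Z(-78, 120) + T(-91))*(41967 + 8819) = ((-78)²*(3*120 + 4*(-78)) - 180)*(41967 + 8819) = (6084*(360 - 312) - 180)*50786 = (6084*48 - 180)*50786 = (292032 - 180)*50786 = 291852*50786 = 14821995672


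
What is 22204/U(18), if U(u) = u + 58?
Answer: 5551/19 ≈ 292.16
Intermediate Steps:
U(u) = 58 + u
22204/U(18) = 22204/(58 + 18) = 22204/76 = 22204*(1/76) = 5551/19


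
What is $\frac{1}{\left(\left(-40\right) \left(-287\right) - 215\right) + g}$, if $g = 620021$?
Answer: $\frac{1}{631286} \approx 1.5841 \cdot 10^{-6}$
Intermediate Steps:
$\frac{1}{\left(\left(-40\right) \left(-287\right) - 215\right) + g} = \frac{1}{\left(\left(-40\right) \left(-287\right) - 215\right) + 620021} = \frac{1}{\left(11480 - 215\right) + 620021} = \frac{1}{11265 + 620021} = \frac{1}{631286}$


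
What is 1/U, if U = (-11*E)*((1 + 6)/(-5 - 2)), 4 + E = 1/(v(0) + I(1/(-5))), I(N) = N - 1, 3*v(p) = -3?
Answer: -1/49 ≈ -0.020408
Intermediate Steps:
v(p) = -1 (v(p) = (⅓)*(-3) = -1)
I(N) = -1 + N
E = -49/11 (E = -4 + 1/(-1 + (-1 + 1/(-5))) = -4 + 1/(-1 + (-1 - ⅕)) = -4 + 1/(-1 - 6/5) = -4 + 1/(-11/5) = -4 - 5/11 = -49/11 ≈ -4.4545)
U = -49 (U = (-11*(-49/11))*((1 + 6)/(-5 - 2)) = 49*(7/(-7)) = 49*(7*(-⅐)) = 49*(-1) = -49)
1/U = 1/(-49) = -1/49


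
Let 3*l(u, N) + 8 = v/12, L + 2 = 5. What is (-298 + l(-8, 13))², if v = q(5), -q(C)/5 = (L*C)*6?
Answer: 3530641/36 ≈ 98073.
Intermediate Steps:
L = 3 (L = -2 + 5 = 3)
q(C) = -90*C (q(C) = -5*3*C*6 = -90*C)
v = -450 (v = -90*5 = -450)
l(u, N) = -91/6 (l(u, N) = -8/3 + (-450/12)/3 = -8/3 + (-450*1/12)/3 = -8/3 + (⅓)*(-75/2) = -8/3 - 25/2 = -91/6)
(-298 + l(-8, 13))² = (-298 - 91/6)² = (-1879/6)² = 3530641/36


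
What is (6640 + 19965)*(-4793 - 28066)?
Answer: -874213695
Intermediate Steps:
(6640 + 19965)*(-4793 - 28066) = 26605*(-32859) = -874213695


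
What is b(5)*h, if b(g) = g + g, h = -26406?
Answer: -264060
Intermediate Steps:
b(g) = 2*g
b(5)*h = (2*5)*(-26406) = 10*(-26406) = -264060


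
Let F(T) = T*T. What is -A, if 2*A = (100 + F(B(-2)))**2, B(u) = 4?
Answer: -6728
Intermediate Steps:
F(T) = T**2
A = 6728 (A = (100 + 4**2)**2/2 = (100 + 16)**2/2 = (1/2)*116**2 = (1/2)*13456 = 6728)
-A = -1*6728 = -6728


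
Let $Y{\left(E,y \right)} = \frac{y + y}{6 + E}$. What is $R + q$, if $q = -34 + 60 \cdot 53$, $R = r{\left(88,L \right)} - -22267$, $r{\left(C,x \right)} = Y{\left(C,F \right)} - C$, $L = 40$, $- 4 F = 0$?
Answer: $25325$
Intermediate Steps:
$F = 0$ ($F = \left(- \frac{1}{4}\right) 0 = 0$)
$Y{\left(E,y \right)} = \frac{2 y}{6 + E}$
$r{\left(C,x \right)} = - C$ ($r{\left(C,x \right)} = 2 \cdot 0 \frac{1}{6 + C} - C = 0 - C = - C$)
$R = 22179$ ($R = \left(-1\right) 88 - -22267 = -88 + 22267 = 22179$)
$q = 3146$ ($q = -34 + 3180 = 3146$)
$R + q = 22179 + 3146 = 25325$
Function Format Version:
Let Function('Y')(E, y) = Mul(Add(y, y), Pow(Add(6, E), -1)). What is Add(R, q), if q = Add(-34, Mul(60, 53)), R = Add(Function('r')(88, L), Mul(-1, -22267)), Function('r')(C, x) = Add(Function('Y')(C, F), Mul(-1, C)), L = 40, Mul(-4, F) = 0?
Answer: 25325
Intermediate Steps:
F = 0 (F = Mul(Rational(-1, 4), 0) = 0)
Function('Y')(E, y) = Mul(2, y, Pow(Add(6, E), -1)) (Function('Y')(E, y) = Mul(Mul(2, y), Pow(Add(6, E), -1)) = Mul(2, y, Pow(Add(6, E), -1)))
Function('r')(C, x) = Mul(-1, C) (Function('r')(C, x) = Add(Mul(2, 0, Pow(Add(6, C), -1)), Mul(-1, C)) = Add(0, Mul(-1, C)) = Mul(-1, C))
R = 22179 (R = Add(Mul(-1, 88), Mul(-1, -22267)) = Add(-88, 22267) = 22179)
q = 3146 (q = Add(-34, 3180) = 3146)
Add(R, q) = Add(22179, 3146) = 25325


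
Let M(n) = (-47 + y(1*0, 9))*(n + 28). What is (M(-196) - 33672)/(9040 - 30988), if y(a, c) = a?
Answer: 2148/1829 ≈ 1.1744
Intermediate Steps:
M(n) = -1316 - 47*n (M(n) = (-47 + 1*0)*(n + 28) = (-47 + 0)*(28 + n) = -47*(28 + n) = -1316 - 47*n)
(M(-196) - 33672)/(9040 - 30988) = ((-1316 - 47*(-196)) - 33672)/(9040 - 30988) = ((-1316 + 9212) - 33672)/(-21948) = (7896 - 33672)*(-1/21948) = -25776*(-1/21948) = 2148/1829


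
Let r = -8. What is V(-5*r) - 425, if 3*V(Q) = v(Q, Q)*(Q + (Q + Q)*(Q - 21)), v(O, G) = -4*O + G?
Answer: -62825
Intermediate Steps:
v(O, G) = G - 4*O
V(Q) = -Q*(Q + 2*Q*(-21 + Q)) (V(Q) = ((Q - 4*Q)*(Q + (Q + Q)*(Q - 21)))/3 = ((-3*Q)*(Q + (2*Q)*(-21 + Q)))/3 = ((-3*Q)*(Q + 2*Q*(-21 + Q)))/3 = (-3*Q*(Q + 2*Q*(-21 + Q)))/3 = -Q*(Q + 2*Q*(-21 + Q)))
V(-5*r) - 425 = (-5*(-8))²*(41 - (-10)*(-8)) - 425 = 40²*(41 - 2*40) - 425 = 1600*(41 - 80) - 425 = 1600*(-39) - 425 = -62400 - 425 = -62825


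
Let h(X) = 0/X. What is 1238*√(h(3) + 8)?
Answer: 2476*√2 ≈ 3501.6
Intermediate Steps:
h(X) = 0
1238*√(h(3) + 8) = 1238*√(0 + 8) = 1238*√8 = 1238*(2*√2) = 2476*√2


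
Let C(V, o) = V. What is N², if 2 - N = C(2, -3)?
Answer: 0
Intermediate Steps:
N = 0 (N = 2 - 1*2 = 2 - 2 = 0)
N² = 0² = 0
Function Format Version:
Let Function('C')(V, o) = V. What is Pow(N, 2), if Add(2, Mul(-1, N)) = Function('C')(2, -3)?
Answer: 0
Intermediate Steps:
N = 0 (N = Add(2, Mul(-1, 2)) = Add(2, -2) = 0)
Pow(N, 2) = Pow(0, 2) = 0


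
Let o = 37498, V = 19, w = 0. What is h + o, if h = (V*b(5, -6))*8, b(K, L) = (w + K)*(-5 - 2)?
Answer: 32178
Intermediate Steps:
b(K, L) = -7*K (b(K, L) = (0 + K)*(-5 - 2) = K*(-7) = -7*K)
h = -5320 (h = (19*(-7*5))*8 = (19*(-35))*8 = -665*8 = -5320)
h + o = -5320 + 37498 = 32178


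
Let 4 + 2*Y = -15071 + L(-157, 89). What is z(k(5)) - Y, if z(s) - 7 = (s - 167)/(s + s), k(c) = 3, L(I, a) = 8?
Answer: 45079/6 ≈ 7513.2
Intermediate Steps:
z(s) = 7 + (-167 + s)/(2*s) (z(s) = 7 + (s - 167)/(s + s) = 7 + (-167 + s)/((2*s)) = 7 + (-167 + s)*(1/(2*s)) = 7 + (-167 + s)/(2*s))
Y = -15067/2 (Y = -2 + (-15071 + 8)/2 = -2 + (½)*(-15063) = -2 - 15063/2 = -15067/2 ≈ -7533.5)
z(k(5)) - Y = (½)*(-167 + 15*3)/3 - 1*(-15067/2) = (½)*(⅓)*(-167 + 45) + 15067/2 = (½)*(⅓)*(-122) + 15067/2 = -61/3 + 15067/2 = 45079/6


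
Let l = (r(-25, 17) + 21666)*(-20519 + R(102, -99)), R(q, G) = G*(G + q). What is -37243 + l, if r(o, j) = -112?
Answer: -448705307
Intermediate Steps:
l = -448668064 (l = (-112 + 21666)*(-20519 - 99*(-99 + 102)) = 21554*(-20519 - 99*3) = 21554*(-20519 - 297) = 21554*(-20816) = -448668064)
-37243 + l = -37243 - 448668064 = -448705307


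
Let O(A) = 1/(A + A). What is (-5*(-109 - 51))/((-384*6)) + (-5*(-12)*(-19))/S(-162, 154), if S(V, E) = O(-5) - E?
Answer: 782275/110952 ≈ 7.0506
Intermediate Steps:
O(A) = 1/(2*A)
S(V, E) = -⅒ - E (S(V, E) = (½)/(-5) - E = (½)*(-⅕) - E = -⅒ - E)
(-5*(-109 - 51))/((-384*6)) + (-5*(-12)*(-19))/S(-162, 154) = (-5*(-109 - 51))/((-384*6)) + (-5*(-12)*(-19))/(-⅒ - 1*154) = -5*(-160)/(-2304) + (60*(-19))/(-⅒ - 154) = 800*(-1/2304) - 1140/(-1541/10) = -25/72 - 1140*(-10/1541) = -25/72 + 11400/1541 = 782275/110952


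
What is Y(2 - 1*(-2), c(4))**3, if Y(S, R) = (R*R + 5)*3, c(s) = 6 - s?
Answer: 19683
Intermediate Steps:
Y(S, R) = 15 + 3*R**2 (Y(S, R) = (R**2 + 5)*3 = (5 + R**2)*3 = 15 + 3*R**2)
Y(2 - 1*(-2), c(4))**3 = (15 + 3*(6 - 1*4)**2)**3 = (15 + 3*(6 - 4)**2)**3 = (15 + 3*2**2)**3 = (15 + 3*4)**3 = (15 + 12)**3 = 27**3 = 19683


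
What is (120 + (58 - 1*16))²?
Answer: 26244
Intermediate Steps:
(120 + (58 - 1*16))² = (120 + (58 - 16))² = (120 + 42)² = 162² = 26244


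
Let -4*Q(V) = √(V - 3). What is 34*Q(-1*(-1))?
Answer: -17*I*√2/2 ≈ -12.021*I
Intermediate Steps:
Q(V) = -√(-3 + V)/4 (Q(V) = -√(V - 3)/4 = -√(-3 + V)/4)
34*Q(-1*(-1)) = 34*(-√(-3 - 1*(-1))/4) = 34*(-√(-3 + 1)/4) = 34*(-I*√2/4) = -17*I*√2/2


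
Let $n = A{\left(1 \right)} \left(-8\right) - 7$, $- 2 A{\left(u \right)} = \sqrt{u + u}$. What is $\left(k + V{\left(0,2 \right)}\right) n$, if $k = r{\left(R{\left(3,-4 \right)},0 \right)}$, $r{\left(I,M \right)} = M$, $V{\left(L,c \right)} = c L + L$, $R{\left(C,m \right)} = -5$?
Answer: $0$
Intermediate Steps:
$V{\left(L,c \right)} = L + L c$ ($V{\left(L,c \right)} = L c + L = L + L c$)
$k = 0$
$A{\left(u \right)} = - \frac{\sqrt{2} \sqrt{u}}{2}$ ($A{\left(u \right)} = - \frac{\sqrt{u + u}}{2} = - \frac{\sqrt{2 u}}{2} = - \frac{\sqrt{2} \sqrt{u}}{2}$)
$n = -7 + 4 \sqrt{2}$ ($n = - \frac{\sqrt{2} \sqrt{1}}{2} \left(-8\right) - 7 = \left(- \frac{1}{2}\right) \sqrt{2} \cdot 1 \left(-8\right) - 7 = - \frac{\sqrt{2}}{2} \left(-8\right) - 7 = 4 \sqrt{2} - 7 = -7 + 4 \sqrt{2} \approx -1.3431$)
$\left(k + V{\left(0,2 \right)}\right) n = \left(0 + 0 \left(1 + 2\right)\right) \left(-7 + 4 \sqrt{2}\right) = \left(0 + 0 \cdot 3\right) \left(-7 + 4 \sqrt{2}\right) = \left(0 + 0\right) \left(-7 + 4 \sqrt{2}\right) = 0 \left(-7 + 4 \sqrt{2}\right) = 0$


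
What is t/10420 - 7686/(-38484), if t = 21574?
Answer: 6321819/2784745 ≈ 2.2702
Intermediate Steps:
t/10420 - 7686/(-38484) = 21574/10420 - 7686/(-38484) = 21574*(1/10420) - 7686*(-1/38484) = 10787/5210 + 427/2138 = 6321819/2784745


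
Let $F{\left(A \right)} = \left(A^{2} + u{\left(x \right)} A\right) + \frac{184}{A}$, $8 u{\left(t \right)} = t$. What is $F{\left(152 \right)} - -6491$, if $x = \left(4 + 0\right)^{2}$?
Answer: $\frac{568104}{19} \approx 29900.0$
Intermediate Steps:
$x = 16$ ($x = 4^{2} = 16$)
$u{\left(t \right)} = \frac{t}{8}$
$F{\left(A \right)} = A^{2} + 2 A + \frac{184}{A}$ ($F{\left(A \right)} = \left(A^{2} + \frac{1}{8} \cdot 16 A\right) + \frac{184}{A} = \left(A^{2} + 2 A\right) + \frac{184}{A} = A^{2} + 2 A + \frac{184}{A}$)
$F{\left(152 \right)} - -6491 = \frac{184 + 152^{2} \left(2 + 152\right)}{152} - -6491 = \frac{184 + 23104 \cdot 154}{152} + 6491 = \frac{184 + 3558016}{152} + 6491 = \frac{1}{152} \cdot 3558200 + 6491 = \frac{444775}{19} + 6491 = \frac{568104}{19}$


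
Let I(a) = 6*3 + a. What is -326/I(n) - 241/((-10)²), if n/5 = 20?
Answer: -30519/5900 ≈ -5.1727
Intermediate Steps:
n = 100 (n = 5*20 = 100)
I(a) = 18 + a
-326/I(n) - 241/((-10)²) = -326/(18 + 100) - 241/((-10)²) = -326/118 - 241/100 = -326*1/118 - 241*1/100 = -163/59 - 241/100 = -30519/5900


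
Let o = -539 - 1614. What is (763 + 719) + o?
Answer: -671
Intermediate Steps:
o = -2153
(763 + 719) + o = (763 + 719) - 2153 = 1482 - 2153 = -671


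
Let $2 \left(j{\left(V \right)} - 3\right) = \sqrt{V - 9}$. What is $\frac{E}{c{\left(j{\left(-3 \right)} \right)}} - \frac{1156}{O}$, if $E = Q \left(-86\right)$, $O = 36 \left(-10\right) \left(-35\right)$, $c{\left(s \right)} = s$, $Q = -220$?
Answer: $\frac{14899211}{3150} - \frac{4730 i \sqrt{3}}{3} \approx 4729.9 - 2730.9 i$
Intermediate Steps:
$j{\left(V \right)} = 3 + \frac{\sqrt{-9 + V}}{2}$ ($j{\left(V \right)} = 3 + \frac{\sqrt{V - 9}}{2} = 3 + \frac{\sqrt{-9 + V}}{2}$)
$O = 12600$ ($O = \left(-360\right) \left(-35\right) = 12600$)
$E = 18920$ ($E = \left(-220\right) \left(-86\right) = 18920$)
$\frac{E}{c{\left(j{\left(-3 \right)} \right)}} - \frac{1156}{O} = \frac{18920}{3 + \frac{\sqrt{-9 - 3}}{2}} - \frac{1156}{12600} = \frac{18920}{3 + \frac{\sqrt{-12}}{2}} - \frac{289}{3150} = \frac{18920}{3 + \frac{2 i \sqrt{3}}{2}} - \frac{289}{3150} = \frac{18920}{3 + i \sqrt{3}} - \frac{289}{3150} = - \frac{289}{3150} + \frac{18920}{3 + i \sqrt{3}}$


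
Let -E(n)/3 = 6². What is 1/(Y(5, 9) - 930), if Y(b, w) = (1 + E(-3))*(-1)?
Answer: -1/823 ≈ -0.0012151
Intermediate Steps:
E(n) = -108 (E(n) = -3*6² = -3*36 = -108)
Y(b, w) = 107 (Y(b, w) = (1 - 108)*(-1) = -107*(-1) = 107)
1/(Y(5, 9) - 930) = 1/(107 - 930) = 1/(-823) = -1/823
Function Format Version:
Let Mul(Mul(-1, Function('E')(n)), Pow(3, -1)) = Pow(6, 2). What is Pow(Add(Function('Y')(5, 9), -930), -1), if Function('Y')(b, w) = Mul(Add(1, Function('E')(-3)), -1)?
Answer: Rational(-1, 823) ≈ -0.0012151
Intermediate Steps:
Function('E')(n) = -108 (Function('E')(n) = Mul(-3, Pow(6, 2)) = Mul(-3, 36) = -108)
Function('Y')(b, w) = 107 (Function('Y')(b, w) = Mul(Add(1, -108), -1) = Mul(-107, -1) = 107)
Pow(Add(Function('Y')(5, 9), -930), -1) = Pow(Add(107, -930), -1) = Pow(-823, -1) = Rational(-1, 823)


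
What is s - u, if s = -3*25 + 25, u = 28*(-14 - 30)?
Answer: 1182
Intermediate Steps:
u = -1232 (u = 28*(-44) = -1232)
s = -50 (s = -75 + 25 = -50)
s - u = -50 - 1*(-1232) = -50 + 1232 = 1182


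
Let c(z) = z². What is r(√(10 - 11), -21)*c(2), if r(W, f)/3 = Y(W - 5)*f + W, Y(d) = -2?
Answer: 504 + 12*I ≈ 504.0 + 12.0*I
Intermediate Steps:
r(W, f) = -6*f + 3*W (r(W, f) = 3*(-2*f + W) = 3*(W - 2*f) = -6*f + 3*W)
r(√(10 - 11), -21)*c(2) = (-6*(-21) + 3*√(10 - 11))*2² = (126 + 3*√(-1))*4 = (126 + 3*I)*4 = 504 + 12*I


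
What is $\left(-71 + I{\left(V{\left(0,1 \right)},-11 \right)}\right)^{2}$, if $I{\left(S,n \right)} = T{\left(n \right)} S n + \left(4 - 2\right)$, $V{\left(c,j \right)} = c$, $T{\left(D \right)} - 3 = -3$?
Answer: $4761$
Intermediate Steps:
$T{\left(D \right)} = 0$ ($T{\left(D \right)} = 3 - 3 = 0$)
$I{\left(S,n \right)} = 2$ ($I{\left(S,n \right)} = 0 S n + \left(4 - 2\right) = 0 n + \left(4 - 2\right) = 0 + 2 = 2$)
$\left(-71 + I{\left(V{\left(0,1 \right)},-11 \right)}\right)^{2} = \left(-71 + 2\right)^{2} = \left(-69\right)^{2} = 4761$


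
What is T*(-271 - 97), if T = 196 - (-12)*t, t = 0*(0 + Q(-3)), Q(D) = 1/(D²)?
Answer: -72128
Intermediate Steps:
Q(D) = D⁻²
t = 0 (t = 0*(0 + (-3)⁻²) = 0*(0 + ⅑) = 0*(⅑) = 0)
T = 196 (T = 196 - (-12)*0 = 196 - 1*0 = 196 + 0 = 196)
T*(-271 - 97) = 196*(-271 - 97) = 196*(-368) = -72128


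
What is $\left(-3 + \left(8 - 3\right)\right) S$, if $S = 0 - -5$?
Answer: $10$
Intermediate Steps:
$S = 5$ ($S = 0 + 5 = 5$)
$\left(-3 + \left(8 - 3\right)\right) S = \left(-3 + \left(8 - 3\right)\right) 5 = \left(-3 + 5\right) 5 = 2 \cdot 5 = 10$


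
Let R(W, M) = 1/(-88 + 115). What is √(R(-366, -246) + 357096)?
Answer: √28924779/9 ≈ 597.58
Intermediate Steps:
R(W, M) = 1/27
√(R(-366, -246) + 357096) = √(1/27 + 357096) = √(9641593/27) = √28924779/9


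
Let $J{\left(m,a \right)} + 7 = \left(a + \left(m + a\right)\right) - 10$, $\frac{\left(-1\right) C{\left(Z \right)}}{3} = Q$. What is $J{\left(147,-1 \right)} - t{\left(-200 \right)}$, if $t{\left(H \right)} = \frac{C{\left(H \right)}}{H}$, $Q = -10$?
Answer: $\frac{2563}{20} \approx 128.15$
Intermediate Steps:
$C{\left(Z \right)} = 30$ ($C{\left(Z \right)} = \left(-3\right) \left(-10\right) = 30$)
$t{\left(H \right)} = \frac{30}{H}$
$J{\left(m,a \right)} = -17 + m + 2 a$ ($J{\left(m,a \right)} = -7 - \left(10 - m - 2 a\right) = -7 + \left(-10 + m + 2 a\right) = -17 + m + 2 a$)
$J{\left(147,-1 \right)} - t{\left(-200 \right)} = \left(-17 + 147 + 2 \left(-1\right)\right) - \frac{30}{-200} = \left(-17 + 147 - 2\right) - 30 \left(- \frac{1}{200}\right) = 128 - - \frac{3}{20} = 128 + \frac{3}{20} = \frac{2563}{20}$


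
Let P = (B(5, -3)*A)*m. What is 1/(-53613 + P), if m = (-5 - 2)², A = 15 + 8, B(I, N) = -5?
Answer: -1/59248 ≈ -1.6878e-5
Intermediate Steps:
A = 23
m = 49 (m = (-7)² = 49)
P = -5635 (P = -5*23*49 = -115*49 = -5635)
1/(-53613 + P) = 1/(-53613 - 5635) = 1/(-59248) = -1/59248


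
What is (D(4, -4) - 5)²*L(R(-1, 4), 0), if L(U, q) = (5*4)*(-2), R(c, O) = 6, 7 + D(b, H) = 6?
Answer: -1440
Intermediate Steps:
D(b, H) = -1 (D(b, H) = -7 + 6 = -1)
L(U, q) = -40 (L(U, q) = 20*(-2) = -40)
(D(4, -4) - 5)²*L(R(-1, 4), 0) = (-1 - 5)²*(-40) = (-6)²*(-40) = 36*(-40) = -1440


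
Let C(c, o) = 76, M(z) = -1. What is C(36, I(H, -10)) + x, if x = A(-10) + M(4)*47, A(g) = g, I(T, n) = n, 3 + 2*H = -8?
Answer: 19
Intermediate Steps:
H = -11/2 (H = -3/2 + (1/2)*(-8) = -3/2 - 4 = -11/2 ≈ -5.5000)
x = -57 (x = -10 - 1*47 = -10 - 47 = -57)
C(36, I(H, -10)) + x = 76 - 57 = 19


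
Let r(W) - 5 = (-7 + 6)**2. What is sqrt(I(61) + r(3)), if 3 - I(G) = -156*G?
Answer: 5*sqrt(381) ≈ 97.596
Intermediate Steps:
I(G) = 3 + 156*G (I(G) = 3 - (-156)*G = 3 + 156*G)
r(W) = 6 (r(W) = 5 + (-7 + 6)**2 = 5 + (-1)**2 = 5 + 1 = 6)
sqrt(I(61) + r(3)) = sqrt((3 + 156*61) + 6) = sqrt((3 + 9516) + 6) = sqrt(9519 + 6) = sqrt(9525) = 5*sqrt(381)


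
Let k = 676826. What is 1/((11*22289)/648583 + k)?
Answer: 648583/438978082737 ≈ 1.4775e-6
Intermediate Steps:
1/((11*22289)/648583 + k) = 1/((11*22289)/648583 + 676826) = 1/(245179*(1/648583) + 676826) = 1/(245179/648583 + 676826) = 1/(438978082737/648583) = 648583/438978082737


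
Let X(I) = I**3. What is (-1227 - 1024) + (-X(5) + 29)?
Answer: -2347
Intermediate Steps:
(-1227 - 1024) + (-X(5) + 29) = (-1227 - 1024) + (-1*5**3 + 29) = -2251 + (-1*125 + 29) = -2251 + (-125 + 29) = -2251 - 96 = -2347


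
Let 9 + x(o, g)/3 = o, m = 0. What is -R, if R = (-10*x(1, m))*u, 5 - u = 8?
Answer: 720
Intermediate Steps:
u = -3 (u = 5 - 1*8 = 5 - 8 = -3)
x(o, g) = -27 + 3*o
R = -720 (R = -10*(-27 + 3*1)*(-3) = -10*(-27 + 3)*(-3) = -10*(-24)*(-3) = 240*(-3) = -720)
-R = -1*(-720) = 720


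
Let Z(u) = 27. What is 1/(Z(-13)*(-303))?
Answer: -1/8181 ≈ -0.00012223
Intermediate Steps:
1/(Z(-13)*(-303)) = 1/(27*(-303)) = 1/(-8181) = -1/8181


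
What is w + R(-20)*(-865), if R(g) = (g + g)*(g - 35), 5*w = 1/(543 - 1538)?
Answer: -9467425001/4975 ≈ -1.9030e+6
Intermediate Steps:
w = -1/4975 (w = 1/(5*(543 - 1538)) = (1/5)/(-995) = (1/5)*(-1/995) = -1/4975 ≈ -0.00020101)
R(g) = 2*g*(-35 + g) (R(g) = (2*g)*(-35 + g) = 2*g*(-35 + g))
w + R(-20)*(-865) = -1/4975 + (2*(-20)*(-35 - 20))*(-865) = -1/4975 + (2*(-20)*(-55))*(-865) = -1/4975 + 2200*(-865) = -1/4975 - 1903000 = -9467425001/4975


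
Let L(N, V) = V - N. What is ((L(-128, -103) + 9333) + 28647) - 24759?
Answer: 13246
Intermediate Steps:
((L(-128, -103) + 9333) + 28647) - 24759 = (((-103 - 1*(-128)) + 9333) + 28647) - 24759 = (((-103 + 128) + 9333) + 28647) - 24759 = ((25 + 9333) + 28647) - 24759 = (9358 + 28647) - 24759 = 38005 - 24759 = 13246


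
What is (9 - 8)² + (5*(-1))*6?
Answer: -29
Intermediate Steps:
(9 - 8)² + (5*(-1))*6 = 1² - 5*6 = 1 - 30 = -29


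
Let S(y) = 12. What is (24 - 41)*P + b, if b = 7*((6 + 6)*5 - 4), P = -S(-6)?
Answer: 596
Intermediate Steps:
P = -12 (P = -1*12 = -12)
b = 392 (b = 7*(12*5 - 4) = 7*(60 - 4) = 7*56 = 392)
(24 - 41)*P + b = (24 - 41)*(-12) + 392 = -17*(-12) + 392 = 204 + 392 = 596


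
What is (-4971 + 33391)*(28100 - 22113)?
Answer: 170150540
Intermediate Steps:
(-4971 + 33391)*(28100 - 22113) = 28420*5987 = 170150540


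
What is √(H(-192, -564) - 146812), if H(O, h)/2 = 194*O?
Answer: 2*I*√55327 ≈ 470.43*I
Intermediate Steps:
H(O, h) = 388*O (H(O, h) = 2*(194*O) = 388*O)
√(H(-192, -564) - 146812) = √(388*(-192) - 146812) = √(-74496 - 146812) = √(-221308) = 2*I*√55327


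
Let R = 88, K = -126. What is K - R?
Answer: -214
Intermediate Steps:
K - R = -126 - 1*88 = -126 - 88 = -214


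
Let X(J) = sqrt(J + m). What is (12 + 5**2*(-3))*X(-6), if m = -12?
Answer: -189*I*sqrt(2) ≈ -267.29*I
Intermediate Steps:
X(J) = sqrt(-12 + J) (X(J) = sqrt(J - 12) = sqrt(-12 + J))
(12 + 5**2*(-3))*X(-6) = (12 + 5**2*(-3))*sqrt(-12 - 6) = (12 + 25*(-3))*sqrt(-18) = (12 - 75)*(3*I*sqrt(2)) = -189*I*sqrt(2)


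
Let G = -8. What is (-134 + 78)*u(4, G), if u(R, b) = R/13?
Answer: -224/13 ≈ -17.231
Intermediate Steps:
u(R, b) = R/13 (u(R, b) = R*(1/13) = R/13)
(-134 + 78)*u(4, G) = (-134 + 78)*((1/13)*4) = -56*4/13 = -224/13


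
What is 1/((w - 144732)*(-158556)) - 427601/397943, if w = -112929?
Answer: -17469081911141173/16257442950609588 ≈ -1.0745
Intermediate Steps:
1/((w - 144732)*(-158556)) - 427601/397943 = 1/(-112929 - 144732*(-158556)) - 427601/397943 = -1/158556/(-257661) - 427601*1/397943 = -1/257661*(-1/158556) - 427601/397943 = 1/40853697516 - 427601/397943 = -17469081911141173/16257442950609588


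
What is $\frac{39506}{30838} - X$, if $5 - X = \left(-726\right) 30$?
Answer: $- \frac{335883162}{15419} \approx -21784.0$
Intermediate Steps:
$X = 21785$ ($X = 5 - \left(-726\right) 30 = 5 - -21780 = 5 + 21780 = 21785$)
$\frac{39506}{30838} - X = \frac{39506}{30838} - 21785 = 39506 \cdot \frac{1}{30838} - 21785 = \frac{19753}{15419} - 21785 = - \frac{335883162}{15419}$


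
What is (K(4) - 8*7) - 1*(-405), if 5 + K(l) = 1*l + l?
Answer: 352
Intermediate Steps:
K(l) = -5 + 2*l (K(l) = -5 + (1*l + l) = -5 + (l + l) = -5 + 2*l)
(K(4) - 8*7) - 1*(-405) = ((-5 + 2*4) - 8*7) - 1*(-405) = ((-5 + 8) - 56) + 405 = (3 - 56) + 405 = -53 + 405 = 352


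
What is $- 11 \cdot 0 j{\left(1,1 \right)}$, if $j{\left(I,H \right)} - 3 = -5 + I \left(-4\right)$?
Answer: $0$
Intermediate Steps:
$j{\left(I,H \right)} = -2 - 4 I$ ($j{\left(I,H \right)} = 3 + \left(-5 + I \left(-4\right)\right) = 3 - \left(5 + 4 I\right) = -2 - 4 I$)
$- 11 \cdot 0 j{\left(1,1 \right)} = - 11 \cdot 0 \left(-2 - 4\right) = - 11 \cdot 0 \left(-6\right) = \left(-11\right) 0 = 0$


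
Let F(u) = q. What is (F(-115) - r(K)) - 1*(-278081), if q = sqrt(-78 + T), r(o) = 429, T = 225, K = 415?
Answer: 277652 + 7*sqrt(3) ≈ 2.7766e+5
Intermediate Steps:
q = 7*sqrt(3) (q = sqrt(-78 + 225) = sqrt(147) = 7*sqrt(3) ≈ 12.124)
F(u) = 7*sqrt(3)
(F(-115) - r(K)) - 1*(-278081) = (7*sqrt(3) - 1*429) - 1*(-278081) = (7*sqrt(3) - 429) + 278081 = (-429 + 7*sqrt(3)) + 278081 = 277652 + 7*sqrt(3)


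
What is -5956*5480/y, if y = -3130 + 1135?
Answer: 6527776/399 ≈ 16360.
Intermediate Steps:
y = -1995
-5956*5480/y = -5956/((-1995/5480)) = -5956/((-1995*1/5480)) = -5956/(-399/1096) = -5956*(-1096/399) = 6527776/399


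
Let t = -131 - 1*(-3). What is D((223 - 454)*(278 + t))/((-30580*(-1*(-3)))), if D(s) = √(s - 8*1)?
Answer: -I*√34658/91740 ≈ -0.0020293*I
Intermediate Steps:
t = -128 (t = -131 + 3 = -128)
D(s) = √(-8 + s) (D(s) = √(s - 8) = √(-8 + s))
D((223 - 454)*(278 + t))/((-30580*(-1*(-3)))) = √(-8 + (223 - 454)*(278 - 128))/((-30580*(-1*(-3)))) = √(-8 - 231*150)/((-30580*3)) = √(-8 - 34650)/((-3058*30)) = √(-34658)/(-91740) = (I*√34658)*(-1/91740) = -I*√34658/91740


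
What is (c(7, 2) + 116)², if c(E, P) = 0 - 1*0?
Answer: 13456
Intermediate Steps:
c(E, P) = 0 (c(E, P) = 0 + 0 = 0)
(c(7, 2) + 116)² = (0 + 116)² = 116² = 13456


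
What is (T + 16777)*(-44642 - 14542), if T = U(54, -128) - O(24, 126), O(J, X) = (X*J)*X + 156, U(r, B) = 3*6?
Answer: 21565761840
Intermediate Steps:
U(r, B) = 18
O(J, X) = 156 + J*X² (O(J, X) = (J*X)*X + 156 = J*X² + 156 = 156 + J*X²)
T = -381162 (T = 18 - (156 + 24*126²) = 18 - (156 + 24*15876) = 18 - (156 + 381024) = 18 - 1*381180 = 18 - 381180 = -381162)
(T + 16777)*(-44642 - 14542) = (-381162 + 16777)*(-44642 - 14542) = -364385*(-59184) = 21565761840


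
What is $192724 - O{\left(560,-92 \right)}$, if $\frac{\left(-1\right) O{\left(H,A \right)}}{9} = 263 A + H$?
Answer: $-20000$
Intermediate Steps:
$O{\left(H,A \right)} = - 2367 A - 9 H$ ($O{\left(H,A \right)} = - 9 \left(263 A + H\right) = - 9 \left(H + 263 A\right) = - 2367 A - 9 H$)
$192724 - O{\left(560,-92 \right)} = 192724 - \left(\left(-2367\right) \left(-92\right) - 5040\right) = 192724 - \left(217764 - 5040\right) = 192724 - 212724 = -20000$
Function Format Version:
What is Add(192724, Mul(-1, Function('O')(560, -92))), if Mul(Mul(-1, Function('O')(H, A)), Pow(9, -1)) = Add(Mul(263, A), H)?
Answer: -20000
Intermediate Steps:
Function('O')(H, A) = Add(Mul(-2367, A), Mul(-9, H)) (Function('O')(H, A) = Mul(-9, Add(Mul(263, A), H)) = Mul(-9, Add(H, Mul(263, A))) = Add(Mul(-2367, A), Mul(-9, H)))
Add(192724, Mul(-1, Function('O')(560, -92))) = Add(192724, Mul(-1, Add(Mul(-2367, -92), Mul(-9, 560)))) = Add(192724, Mul(-1, Add(217764, -5040))) = Add(192724, Mul(-1, 212724)) = Add(192724, -212724) = -20000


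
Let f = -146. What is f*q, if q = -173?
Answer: 25258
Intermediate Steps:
f*q = -146*(-173) = 25258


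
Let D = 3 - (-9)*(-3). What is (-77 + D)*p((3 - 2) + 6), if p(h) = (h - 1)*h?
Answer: -4242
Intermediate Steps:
p(h) = h*(-1 + h) (p(h) = (-1 + h)*h = h*(-1 + h))
D = -24 (D = 3 - 3*9 = 3 - 27 = -24)
(-77 + D)*p((3 - 2) + 6) = (-77 - 24)*(((3 - 2) + 6)*(-1 + ((3 - 2) + 6))) = -101*(1 + 6)*(-1 + (1 + 6)) = -707*(-1 + 7) = -707*6 = -101*42 = -4242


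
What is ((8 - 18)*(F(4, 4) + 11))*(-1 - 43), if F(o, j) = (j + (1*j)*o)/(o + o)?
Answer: 5940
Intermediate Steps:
F(o, j) = (j + j*o)/(2*o) (F(o, j) = (j + j*o)/((2*o)) = (j + j*o)*(1/(2*o)) = (j + j*o)/(2*o))
((8 - 18)*(F(4, 4) + 11))*(-1 - 43) = ((8 - 18)*((½)*4*(1 + 4)/4 + 11))*(-1 - 43) = -10*((½)*4*(¼)*5 + 11)*(-44) = -10*(5/2 + 11)*(-44) = -10*27/2*(-44) = -135*(-44) = 5940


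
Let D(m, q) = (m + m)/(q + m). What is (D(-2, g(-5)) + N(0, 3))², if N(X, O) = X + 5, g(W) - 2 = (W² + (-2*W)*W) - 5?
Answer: 5929/225 ≈ 26.351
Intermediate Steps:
g(W) = -3 - W² (g(W) = 2 + ((W² + (-2*W)*W) - 5) = 2 + ((W² - 2*W²) - 5) = 2 + (-W² - 5) = 2 + (-5 - W²) = -3 - W²)
D(m, q) = 2*m/(m + q) (D(m, q) = (2*m)/(m + q) = 2*m/(m + q))
N(X, O) = 5 + X
(D(-2, g(-5)) + N(0, 3))² = (2*(-2)/(-2 + (-3 - 1*(-5)²)) + (5 + 0))² = (2*(-2)/(-2 + (-3 - 1*25)) + 5)² = (2*(-2)/(-2 + (-3 - 25)) + 5)² = (2*(-2)/(-2 - 28) + 5)² = (2*(-2)/(-30) + 5)² = (2*(-2)*(-1/30) + 5)² = (2/15 + 5)² = (77/15)² = 5929/225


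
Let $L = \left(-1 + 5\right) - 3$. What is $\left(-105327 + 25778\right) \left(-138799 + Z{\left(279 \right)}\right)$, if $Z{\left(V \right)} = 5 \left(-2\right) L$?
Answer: $11042117141$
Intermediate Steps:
$L = 1$ ($L = 4 - 3 = 1$)
$Z{\left(V \right)} = -10$ ($Z{\left(V \right)} = 5 \left(-2\right) 1 = \left(-10\right) 1 = -10$)
$\left(-105327 + 25778\right) \left(-138799 + Z{\left(279 \right)}\right) = \left(-105327 + 25778\right) \left(-138799 - 10\right) = \left(-79549\right) \left(-138809\right) = 11042117141$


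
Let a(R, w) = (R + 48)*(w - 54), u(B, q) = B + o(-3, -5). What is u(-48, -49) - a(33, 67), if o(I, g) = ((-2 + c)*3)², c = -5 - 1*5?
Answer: 195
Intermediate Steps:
c = -10 (c = -5 - 5 = -10)
o(I, g) = 1296 (o(I, g) = ((-2 - 10)*3)² = (-12*3)² = (-36)² = 1296)
u(B, q) = 1296 + B (u(B, q) = B + 1296 = 1296 + B)
a(R, w) = (-54 + w)*(48 + R) (a(R, w) = (48 + R)*(-54 + w) = (-54 + w)*(48 + R))
u(-48, -49) - a(33, 67) = (1296 - 48) - (-2592 - 54*33 + 48*67 + 33*67) = 1248 - (-2592 - 1782 + 3216 + 2211) = 1248 - 1*1053 = 1248 - 1053 = 195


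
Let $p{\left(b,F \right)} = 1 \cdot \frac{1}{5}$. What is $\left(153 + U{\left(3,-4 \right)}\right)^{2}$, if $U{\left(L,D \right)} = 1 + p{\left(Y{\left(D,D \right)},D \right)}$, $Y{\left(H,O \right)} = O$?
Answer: $\frac{594441}{25} \approx 23778.0$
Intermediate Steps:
$p{\left(b,F \right)} = \frac{1}{5}$ ($p{\left(b,F \right)} = 1 \cdot \frac{1}{5} = \frac{1}{5}$)
$U{\left(L,D \right)} = \frac{6}{5}$ ($U{\left(L,D \right)} = 1 + \frac{1}{5} = \frac{6}{5}$)
$\left(153 + U{\left(3,-4 \right)}\right)^{2} = \left(153 + \frac{6}{5}\right)^{2} = \left(\frac{771}{5}\right)^{2} = \frac{594441}{25}$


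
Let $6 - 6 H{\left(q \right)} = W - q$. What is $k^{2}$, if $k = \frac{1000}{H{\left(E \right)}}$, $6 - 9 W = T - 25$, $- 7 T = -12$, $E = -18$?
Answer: $\frac{142884000000}{923521} \approx 1.5472 \cdot 10^{5}$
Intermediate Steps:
$T = \frac{12}{7}$ ($T = \left(- \frac{1}{7}\right) \left(-12\right) = \frac{12}{7} \approx 1.7143$)
$W = \frac{205}{63}$ ($W = \frac{2}{3} - \frac{\frac{12}{7} - 25}{9} = \frac{2}{3} - - \frac{163}{63} = \frac{2}{3} + \frac{163}{63} = \frac{205}{63} \approx 3.254$)
$H{\left(q \right)} = \frac{173}{378} + \frac{q}{6}$ ($H{\left(q \right)} = 1 - \frac{\frac{205}{63} - q}{6} = 1 + \left(- \frac{205}{378} + \frac{q}{6}\right) = \frac{173}{378} + \frac{q}{6}$)
$k = - \frac{378000}{961}$ ($k = \frac{1000}{\frac{173}{378} + \frac{1}{6} \left(-18\right)} = \frac{1000}{\frac{173}{378} - 3} = \frac{1000}{- \frac{961}{378}} = 1000 \left(- \frac{378}{961}\right) = - \frac{378000}{961} \approx -393.34$)
$k^{2} = \left(- \frac{378000}{961}\right)^{2} = \frac{142884000000}{923521}$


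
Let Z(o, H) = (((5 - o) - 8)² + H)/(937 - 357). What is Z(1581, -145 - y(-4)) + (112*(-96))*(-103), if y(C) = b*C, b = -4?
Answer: 128966675/116 ≈ 1.1118e+6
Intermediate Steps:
y(C) = -4*C
Z(o, H) = H/580 + (-3 - o)²/580 (Z(o, H) = ((-3 - o)² + H)/580 = (H + (-3 - o)²)*(1/580) = H/580 + (-3 - o)²/580)
Z(1581, -145 - y(-4)) + (112*(-96))*(-103) = ((-145 - (-4)*(-4))/580 + (3 + 1581)²/580) + (112*(-96))*(-103) = ((-145 - 1*16)/580 + (1/580)*1584²) - 10752*(-103) = ((-145 - 16)/580 + (1/580)*2509056) + 1107456 = ((1/580)*(-161) + 627264/145) + 1107456 = (-161/580 + 627264/145) + 1107456 = 501779/116 + 1107456 = 128966675/116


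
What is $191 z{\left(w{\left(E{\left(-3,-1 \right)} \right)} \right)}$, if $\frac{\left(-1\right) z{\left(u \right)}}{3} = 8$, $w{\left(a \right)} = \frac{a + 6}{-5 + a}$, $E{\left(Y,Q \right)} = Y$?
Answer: $-4584$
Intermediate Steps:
$w{\left(a \right)} = \frac{6 + a}{-5 + a}$
$z{\left(u \right)} = -24$ ($z{\left(u \right)} = \left(-3\right) 8 = -24$)
$191 z{\left(w{\left(E{\left(-3,-1 \right)} \right)} \right)} = 191 \left(-24\right) = -4584$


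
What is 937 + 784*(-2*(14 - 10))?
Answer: -5335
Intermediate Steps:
937 + 784*(-2*(14 - 10)) = 937 + 784*(-2*4) = 937 + 784*(-8) = 937 - 6272 = -5335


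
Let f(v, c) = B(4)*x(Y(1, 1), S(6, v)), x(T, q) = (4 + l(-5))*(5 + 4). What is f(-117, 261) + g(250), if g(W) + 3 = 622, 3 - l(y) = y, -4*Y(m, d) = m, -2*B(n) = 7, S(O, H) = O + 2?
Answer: 241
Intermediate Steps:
S(O, H) = 2 + O
B(n) = -7/2 (B(n) = -1/2*7 = -7/2)
Y(m, d) = -m/4
l(y) = 3 - y
g(W) = 619 (g(W) = -3 + 622 = 619)
x(T, q) = 108 (x(T, q) = (4 + (3 - 1*(-5)))*(5 + 4) = (4 + (3 + 5))*9 = (4 + 8)*9 = 12*9 = 108)
f(v, c) = -378 (f(v, c) = -7/2*108 = -378)
f(-117, 261) + g(250) = -378 + 619 = 241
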